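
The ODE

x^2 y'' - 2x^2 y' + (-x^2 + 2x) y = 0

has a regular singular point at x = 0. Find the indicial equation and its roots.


Divide by x^2 to reach normal form y'' + P_1(x) y' + P_2(x) y = 0 with P_1(x) = -2 and P_2(x) = -1 + 2/x.
x = 0 is a singular point because the y-coefficient -1 + 2/x has a pole at x = 0.
It is a regular singular point because x P_1(x) = p(x) = -2x and x^2 P_2(x) = q(x) = -x^2 + 2x are polynomials, hence analytic at x = 0.
p(0) = 0,  q(0) = 0.
Indicial equation: r(r-1) + p(0) r + q(0) = 0, i.e. r^2 + (p(0) - 1) r + q(0) = 0, i.e. r^2 - 1 r = 0.
Discriminant: (-1)^2 - 4(0) = 1, so r = (1 ± 1)/2.
Solving: r_1 = 1, r_2 = 0.

indicial: r^2 - 1 r = 0; roots r_1 = 1, r_2 = 0


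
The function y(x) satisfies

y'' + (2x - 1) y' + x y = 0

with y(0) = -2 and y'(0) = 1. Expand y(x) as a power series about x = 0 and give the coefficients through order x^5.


Ansatz: y(x) = sum_{n>=0} a_n x^n, so y'(x) = sum_{n>=1} n a_n x^(n-1) and y''(x) = sum_{n>=2} n(n-1) a_n x^(n-2).
Substitute into P(x) y'' + Q(x) y' + R(x) y = 0 with P(x) = 1, Q(x) = 2x - 1, R(x) = x, and match powers of x.
Initial conditions: a_0 = -2, a_1 = 1.
Setting the coefficient of each power of x to zero and solving order by order (substituting the coefficients already found):
  x^0: 2 a_2 - a_1 = 0  ->  2 a_2 = a_1 = 1  ->  a_2 = 1/2
  x^1: 6 a_3 - 2 a_2 + 2 a_1 + a_0 = 0  ->  6 a_3 = 2 a_2 - 2 a_1 - a_0 = 1  ->  a_3 = 1/6
  x^2: 12 a_4 - 3 a_3 + 4 a_2 + a_1 = 0  ->  12 a_4 = 3 a_3 - 4 a_2 - a_1 = -5/2  ->  a_4 = -5/24
  x^3: 20 a_5 - 4 a_4 + 6 a_3 + a_2 = 0  ->  20 a_5 = 4 a_4 - 6 a_3 - a_2 = -7/3  ->  a_5 = -7/60
Truncated series: y(x) = -2 + x + (1/2) x^2 + (1/6) x^3 - (5/24) x^4 - (7/60) x^5 + O(x^6).

a_0 = -2; a_1 = 1; a_2 = 1/2; a_3 = 1/6; a_4 = -5/24; a_5 = -7/60


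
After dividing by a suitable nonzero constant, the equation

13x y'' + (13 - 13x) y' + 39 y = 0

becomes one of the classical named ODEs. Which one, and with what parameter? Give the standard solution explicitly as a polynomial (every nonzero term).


All three coefficients share the factor 13; dividing through by 13 gives  x y'' + (1 - x) y' + 3 y = 0.
This matches the Laguerre equation x y'' + (1 - x) y' + n y = 0 with n = 3; the polynomial solution is L_3(x).
With y = sum_k a_k x^k, matching x^k gives (k+1)k a_{k+1} + (k+1) a_{k+1} - k a_k + n a_k = 0, i.e. (k+1)^2 a_{k+1} = (k - n) a_k = (k - 3) a_k. The right side vanishes at k = 3, so the series terminates at degree 3.
Standard normalization L_n(0) = 1 gives a_0 = 1. Work upward with a_{k+1} = (k - 3) a_k / (k+1)^2:
  a_1 = (0 - 3)(1) / 1^2 = -3/1 = -3
  a_2 = (1 - 3)(-3) / 2^2 = 6/4 = 3/2
  a_3 = (2 - 3)(3/2) / 3^2 = (-3/2)/9 = -1/6
Hence L_3(x) = -x^3/6 + 3 x^2/2 - 3 x + 1.

L_3(x); series = -x^3/6 + 3 x^2/2 - 3 x + 1


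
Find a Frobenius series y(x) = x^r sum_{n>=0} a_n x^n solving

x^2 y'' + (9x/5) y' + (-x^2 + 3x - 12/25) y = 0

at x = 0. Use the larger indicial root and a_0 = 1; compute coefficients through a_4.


Write in Frobenius form y'' + (p(x)/x) y' + (q(x)/x^2) y = 0:
  p(x) = 9/5,  q(x) = -x^2 + 3x - 12/25.
Indicial equation: r(r-1) + (9/5) r + (-12/25) = 0 -> roots r_1 = 2/5, r_2 = -6/5.
Take r = r_1 = 2/5. Let y(x) = x^r sum_{n>=0} a_n x^n with a_0 = 1.
Substitute y = x^r sum a_n x^n and match x^{r+n}. The recurrence is
  D(n) a_n + 3 a_{n-1} - 1 a_{n-2} = 0,  where D(n) = (r+n)(r+n-1) + (9/5)(r+n) + (-12/25).
  a_n = [-3 a_{n-1} + 1 a_{n-2}] / D(n).
Since the indicial polynomial factors as (r - r_1)(r - r_2), D(n) = (r_1 + n - r_1)(r_1 + n - r_2) = n(n + 8/5).
Evaluating step by step (a_0 = 1):
  n = 1: D(1) = 1(1 + 8/5) = 13/5; numerator = -3(1) = -3; a_1 = (-3)/(13/5) = -15/13
  n = 2: D(2) = 2(2 + 8/5) = 36/5; numerator = -3(-15/13) + 1(1) = 58/13; a_2 = (58/13)/(36/5) = 145/234
  n = 3: D(3) = 3(3 + 8/5) = 69/5; numerator = -3(145/234) + 1(-15/13) = -235/78; a_3 = (-235/78)/(69/5) = -1175/5382
  n = 4: D(4) = 4(4 + 8/5) = 112/5; numerator = -3(-1175/5382) + 1(145/234) = 3430/2691; a_4 = (3430/2691)/(112/5) = 1225/21528

r = 2/5; a_0 = 1; a_1 = -15/13; a_2 = 145/234; a_3 = -1175/5382; a_4 = 1225/21528


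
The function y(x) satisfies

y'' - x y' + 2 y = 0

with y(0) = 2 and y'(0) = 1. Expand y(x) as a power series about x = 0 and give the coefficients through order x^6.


Ansatz: y(x) = sum_{n>=0} a_n x^n, so y'(x) = sum_{n>=1} n a_n x^(n-1) and y''(x) = sum_{n>=2} n(n-1) a_n x^(n-2).
Substitute into P(x) y'' + Q(x) y' + R(x) y = 0 with P(x) = 1, Q(x) = -x, R(x) = 2, and match powers of x.
Initial conditions: a_0 = 2, a_1 = 1.
Setting the coefficient of each power of x to zero and solving order by order (substituting the coefficients already found):
  x^0: 2 a_2 + 2 a_0 = 0  ->  2 a_2 = -2 a_0 = -4  ->  a_2 = -2
  x^1: 6 a_3 + a_1 = 0  ->  6 a_3 = -a_1 = -1  ->  a_3 = -1/6
  x^2: 12 a_4 = 0  ->  a_4 = 0
  x^3: 20 a_5 - a_3 = 0  ->  20 a_5 = a_3 = -1/6  ->  a_5 = -1/120
  x^4: 30 a_6 - 2 a_4 = 0  ->  30 a_6 = 2 a_4 = 0  ->  a_6 = 0
Truncated series: y(x) = 2 + x - 2 x^2 - (1/6) x^3 - (1/120) x^5 + O(x^7).

a_0 = 2; a_1 = 1; a_2 = -2; a_3 = -1/6; a_4 = 0; a_5 = -1/120; a_6 = 0


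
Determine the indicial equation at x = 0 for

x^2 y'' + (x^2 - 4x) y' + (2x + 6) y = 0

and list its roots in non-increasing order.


Divide by x^2 to reach normal form y'' + P_1(x) y' + P_2(x) y = 0 with P_1(x) = 1 - 4/x and P_2(x) = 2/x + 6/x^2.
x = 0 is a singular point because the y'-coefficient 1 - 4/x has a pole at x = 0 and the y-coefficient 2/x + 6/x^2 has a pole at x = 0.
It is a regular singular point because x P_1(x) = p(x) = x - 4 and x^2 P_2(x) = q(x) = 2x + 6 are polynomials, hence analytic at x = 0.
p(0) = -4,  q(0) = 6.
Indicial equation: r(r-1) + p(0) r + q(0) = 0, i.e. r^2 + (p(0) - 1) r + q(0) = 0, i.e. r^2 - 5 r + 6 = 0.
Discriminant: (-5)^2 - 4(6) = 1, so r = (5 ± 1)/2.
Solving: r_1 = 3, r_2 = 2.

indicial: r^2 - 5 r + 6 = 0; roots r_1 = 3, r_2 = 2


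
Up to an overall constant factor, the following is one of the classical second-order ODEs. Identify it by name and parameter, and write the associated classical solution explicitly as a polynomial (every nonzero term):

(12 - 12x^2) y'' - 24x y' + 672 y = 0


All three coefficients share the factor 12; dividing through by 12 gives  (1 - x^2) y'' - 2x y' + 56 y = 0.
This matches the Legendre equation (1 - x^2) y'' - 2x y' + n(n+1) y = 0 (note the -2x y' term) with n(n+1) = 56, so n = 7; the polynomial solution is P_7(x).
With y = sum_k a_k x^k, matching x^k gives (k+2)(k+1) a_{k+2} = [k(k+1) - n(n+1)] a_k = (k - 7)(k + 8) a_k. The right side vanishes at k = 7, so the series with the parity of 7 terminates at degree 7.
Standard normalization (P_n(1) = 1): leading coefficient (2n)!/(2^n (n!)^2) = 87178291200/(128*25401600) = 429/16, so a_7 = 429/16. Work downward with a_k = (k+1)(k+2) a_{k+2} / ((k - 7)(k + 8)):
  a_5 = (6)(7)(429/16) / ((5 - 7)(5 + 8)) = (9009/8)/(-26) = -693/16
  a_3 = (4)(5)(-693/16) / ((3 - 7)(3 + 8)) = (-3465/4)/(-44) = 315/16
  a_1 = (2)(3)(315/16) / ((1 - 7)(1 + 8)) = (945/8)/(-54) = -35/16
Hence P_7(x) = 429 x^7/16 - 693 x^5/16 + 315 x^3/16 - 35 x/16.

P_7(x); series = 429 x^7/16 - 693 x^5/16 + 315 x^3/16 - 35 x/16


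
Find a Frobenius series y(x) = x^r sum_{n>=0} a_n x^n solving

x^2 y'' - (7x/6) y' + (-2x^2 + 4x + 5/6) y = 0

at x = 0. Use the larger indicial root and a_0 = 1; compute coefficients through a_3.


Write in Frobenius form y'' + (p(x)/x) y' + (q(x)/x^2) y = 0:
  p(x) = -7/6,  q(x) = -2x^2 + 4x + 5/6.
Indicial equation: r(r-1) + (-7/6) r + (5/6) = 0 -> roots r_1 = 5/3, r_2 = 1/2.
Take r = r_1 = 5/3. Let y(x) = x^r sum_{n>=0} a_n x^n with a_0 = 1.
Substitute y = x^r sum a_n x^n and match x^{r+n}. The recurrence is
  D(n) a_n + 4 a_{n-1} - 2 a_{n-2} = 0,  where D(n) = (r+n)(r+n-1) + (-7/6)(r+n) + (5/6).
  a_n = [-4 a_{n-1} + 2 a_{n-2}] / D(n).
Since the indicial polynomial factors as (r - r_1)(r - r_2), D(n) = (r_1 + n - r_1)(r_1 + n - r_2) = n(n + 7/6).
Evaluating step by step (a_0 = 1):
  n = 1: D(1) = 1(1 + 7/6) = 13/6; numerator = -4(1) = -4; a_1 = (-4)/(13/6) = -24/13
  n = 2: D(2) = 2(2 + 7/6) = 19/3; numerator = -4(-24/13) + 2(1) = 122/13; a_2 = (122/13)/(19/3) = 366/247
  n = 3: D(3) = 3(3 + 7/6) = 25/2; numerator = -4(366/247) + 2(-24/13) = -2376/247; a_3 = (-2376/247)/(25/2) = -4752/6175

r = 5/3; a_0 = 1; a_1 = -24/13; a_2 = 366/247; a_3 = -4752/6175


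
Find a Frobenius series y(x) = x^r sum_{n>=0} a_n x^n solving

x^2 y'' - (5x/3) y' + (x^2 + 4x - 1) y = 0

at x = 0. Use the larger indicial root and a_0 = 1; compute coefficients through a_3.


Write in Frobenius form y'' + (p(x)/x) y' + (q(x)/x^2) y = 0:
  p(x) = -5/3,  q(x) = x^2 + 4x - 1.
Indicial equation: r(r-1) + (-5/3) r + (-1) = 0 -> roots r_1 = 3, r_2 = -1/3.
Take r = r_1 = 3. Let y(x) = x^r sum_{n>=0} a_n x^n with a_0 = 1.
Substitute y = x^r sum a_n x^n and match x^{r+n}. The recurrence is
  D(n) a_n + 4 a_{n-1} + 1 a_{n-2} = 0,  where D(n) = (r+n)(r+n-1) + (-5/3)(r+n) + (-1).
  a_n = [-4 a_{n-1} - 1 a_{n-2}] / D(n).
Since the indicial polynomial factors as (r - r_1)(r - r_2), D(n) = (r_1 + n - r_1)(r_1 + n - r_2) = n(n + 10/3).
Evaluating step by step (a_0 = 1):
  n = 1: D(1) = 1(1 + 10/3) = 13/3; numerator = -4(1) = -4; a_1 = (-4)/(13/3) = -12/13
  n = 2: D(2) = 2(2 + 10/3) = 32/3; numerator = -4(-12/13) - 1(1) = 35/13; a_2 = (35/13)/(32/3) = 105/416
  n = 3: D(3) = 3(3 + 10/3) = 19; numerator = -4(105/416) - 1(-12/13) = -9/104; a_3 = (-9/104)/(19) = -9/1976

r = 3; a_0 = 1; a_1 = -12/13; a_2 = 105/416; a_3 = -9/1976


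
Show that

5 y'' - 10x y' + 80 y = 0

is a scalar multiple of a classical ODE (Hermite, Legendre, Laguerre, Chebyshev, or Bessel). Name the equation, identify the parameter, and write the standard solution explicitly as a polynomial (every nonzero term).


All three coefficients share the factor 5; dividing through by 5 gives  y'' - 2x y' + 16 y = 0.
This matches the Hermite equation y'' - 2x y' + 2n y = 0 with 2n = 16, so n = 8; the polynomial solution is H_8(x).
With y = sum_k a_k x^k, matching x^k gives (k+2)(k+1) a_{k+2} = 2(k - n) a_k = 2(k - 8) a_k. The right side vanishes at k = 8, so the series with the parity of 8 terminates at degree 8.
Standard normalization: leading coefficient of H_n is 2^n, so a_8 = 2^8 = 256. Work downward with a_k = (k+1)(k+2) a_{k+2} / (2(k - n)):
  a_6 = (7)(8)(256) / (2(6 - 8)) = 14336/(-4) = -3584
  a_4 = (5)(6)(-3584) / (2(4 - 8)) = -107520/(-8) = 13440
  a_2 = (3)(4)(13440) / (2(2 - 8)) = 161280/(-12) = -13440
  a_0 = (1)(2)(-13440) / (2(0 - 8)) = -26880/(-16) = 1680
Hence H_8(x) = 256 x^8 - 3584 x^6 + 13440 x^4 - 13440 x^2 + 1680.

H_8(x); series = 256 x^8 - 3584 x^6 + 13440 x^4 - 13440 x^2 + 1680


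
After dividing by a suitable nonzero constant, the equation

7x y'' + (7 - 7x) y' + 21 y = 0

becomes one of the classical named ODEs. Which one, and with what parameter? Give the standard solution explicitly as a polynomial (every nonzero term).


All three coefficients share the factor 7; dividing through by 7 gives  x y'' + (1 - x) y' + 3 y = 0.
This matches the Laguerre equation x y'' + (1 - x) y' + n y = 0 with n = 3; the polynomial solution is L_3(x).
With y = sum_k a_k x^k, matching x^k gives (k+1)k a_{k+1} + (k+1) a_{k+1} - k a_k + n a_k = 0, i.e. (k+1)^2 a_{k+1} = (k - n) a_k = (k - 3) a_k. The right side vanishes at k = 3, so the series terminates at degree 3.
Standard normalization L_n(0) = 1 gives a_0 = 1. Work upward with a_{k+1} = (k - 3) a_k / (k+1)^2:
  a_1 = (0 - 3)(1) / 1^2 = -3/1 = -3
  a_2 = (1 - 3)(-3) / 2^2 = 6/4 = 3/2
  a_3 = (2 - 3)(3/2) / 3^2 = (-3/2)/9 = -1/6
Hence L_3(x) = -x^3/6 + 3 x^2/2 - 3 x + 1.

L_3(x); series = -x^3/6 + 3 x^2/2 - 3 x + 1


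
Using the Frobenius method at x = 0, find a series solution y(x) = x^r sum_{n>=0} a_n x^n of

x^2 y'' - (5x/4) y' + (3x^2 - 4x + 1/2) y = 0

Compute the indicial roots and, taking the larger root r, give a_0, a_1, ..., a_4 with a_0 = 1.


Write in Frobenius form y'' + (p(x)/x) y' + (q(x)/x^2) y = 0:
  p(x) = -5/4,  q(x) = 3x^2 - 4x + 1/2.
Indicial equation: r(r-1) + (-5/4) r + (1/2) = 0 -> roots r_1 = 2, r_2 = 1/4.
Take r = r_1 = 2. Let y(x) = x^r sum_{n>=0} a_n x^n with a_0 = 1.
Substitute y = x^r sum a_n x^n and match x^{r+n}. The recurrence is
  D(n) a_n - 4 a_{n-1} + 3 a_{n-2} = 0,  where D(n) = (r+n)(r+n-1) + (-5/4)(r+n) + (1/2).
  a_n = [4 a_{n-1} - 3 a_{n-2}] / D(n).
Since the indicial polynomial factors as (r - r_1)(r - r_2), D(n) = (r_1 + n - r_1)(r_1 + n - r_2) = n(n + 7/4).
Evaluating step by step (a_0 = 1):
  n = 1: D(1) = 1(1 + 7/4) = 11/4; numerator = 4(1) = 4; a_1 = (4)/(11/4) = 16/11
  n = 2: D(2) = 2(2 + 7/4) = 15/2; numerator = 4(16/11) - 3(1) = 31/11; a_2 = (31/11)/(15/2) = 62/165
  n = 3: D(3) = 3(3 + 7/4) = 57/4; numerator = 4(62/165) - 3(16/11) = -472/165; a_3 = (-472/165)/(57/4) = -1888/9405
  n = 4: D(4) = 4(4 + 7/4) = 23; numerator = 4(-1888/9405) - 3(62/165) = -18154/9405; a_4 = (-18154/9405)/(23) = -18154/216315

r = 2; a_0 = 1; a_1 = 16/11; a_2 = 62/165; a_3 = -1888/9405; a_4 = -18154/216315


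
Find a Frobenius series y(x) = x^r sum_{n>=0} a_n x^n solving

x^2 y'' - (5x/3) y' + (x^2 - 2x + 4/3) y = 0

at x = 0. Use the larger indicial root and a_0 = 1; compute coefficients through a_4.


Write in Frobenius form y'' + (p(x)/x) y' + (q(x)/x^2) y = 0:
  p(x) = -5/3,  q(x) = x^2 - 2x + 4/3.
Indicial equation: r(r-1) + (-5/3) r + (4/3) = 0 -> roots r_1 = 2, r_2 = 2/3.
Take r = r_1 = 2. Let y(x) = x^r sum_{n>=0} a_n x^n with a_0 = 1.
Substitute y = x^r sum a_n x^n and match x^{r+n}. The recurrence is
  D(n) a_n - 2 a_{n-1} + 1 a_{n-2} = 0,  where D(n) = (r+n)(r+n-1) + (-5/3)(r+n) + (4/3).
  a_n = [2 a_{n-1} - 1 a_{n-2}] / D(n).
Since the indicial polynomial factors as (r - r_1)(r - r_2), D(n) = (r_1 + n - r_1)(r_1 + n - r_2) = n(n + 4/3).
Evaluating step by step (a_0 = 1):
  n = 1: D(1) = 1(1 + 4/3) = 7/3; numerator = 2(1) = 2; a_1 = (2)/(7/3) = 6/7
  n = 2: D(2) = 2(2 + 4/3) = 20/3; numerator = 2(6/7) - 1(1) = 5/7; a_2 = (5/7)/(20/3) = 3/28
  n = 3: D(3) = 3(3 + 4/3) = 13; numerator = 2(3/28) - 1(6/7) = -9/14; a_3 = (-9/14)/(13) = -9/182
  n = 4: D(4) = 4(4 + 4/3) = 64/3; numerator = 2(-9/182) - 1(3/28) = -75/364; a_4 = (-75/364)/(64/3) = -225/23296

r = 2; a_0 = 1; a_1 = 6/7; a_2 = 3/28; a_3 = -9/182; a_4 = -225/23296


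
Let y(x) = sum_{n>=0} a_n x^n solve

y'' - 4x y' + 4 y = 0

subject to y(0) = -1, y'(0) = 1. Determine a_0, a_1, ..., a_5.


Ansatz: y(x) = sum_{n>=0} a_n x^n, so y'(x) = sum_{n>=1} n a_n x^(n-1) and y''(x) = sum_{n>=2} n(n-1) a_n x^(n-2).
Substitute into P(x) y'' + Q(x) y' + R(x) y = 0 with P(x) = 1, Q(x) = -4x, R(x) = 4, and match powers of x.
Initial conditions: a_0 = -1, a_1 = 1.
Setting the coefficient of each power of x to zero and solving order by order (substituting the coefficients already found):
  x^0: 2 a_2 + 4 a_0 = 0  ->  2 a_2 = -4 a_0 = 4  ->  a_2 = 2
  x^1: 6 a_3 = 0  ->  a_3 = 0
  x^2: 12 a_4 - 4 a_2 = 0  ->  12 a_4 = 4 a_2 = 8  ->  a_4 = 2/3
  x^3: 20 a_5 - 8 a_3 = 0  ->  20 a_5 = 8 a_3 = 0  ->  a_5 = 0
Truncated series: y(x) = -1 + x + 2 x^2 + (2/3) x^4 + O(x^6).

a_0 = -1; a_1 = 1; a_2 = 2; a_3 = 0; a_4 = 2/3; a_5 = 0


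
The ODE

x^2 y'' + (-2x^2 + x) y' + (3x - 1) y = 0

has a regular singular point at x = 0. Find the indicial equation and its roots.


Divide by x^2 to reach normal form y'' + P_1(x) y' + P_2(x) y = 0 with P_1(x) = -2 + 1/x and P_2(x) = 3/x - 1/x^2.
x = 0 is a singular point because the y'-coefficient -2 + 1/x has a pole at x = 0 and the y-coefficient 3/x - 1/x^2 has a pole at x = 0.
It is a regular singular point because x P_1(x) = p(x) = 1 - 2x and x^2 P_2(x) = q(x) = 3x - 1 are polynomials, hence analytic at x = 0.
p(0) = 1,  q(0) = -1.
Indicial equation: r(r-1) + p(0) r + q(0) = 0, i.e. r^2 + (p(0) - 1) r + q(0) = 0, i.e. r^2 - 1 = 0.
Discriminant: (0)^2 - 4(-1) = 4, so r = (0 ± 2)/2.
Solving: r_1 = 1, r_2 = -1.

indicial: r^2 - 1 = 0; roots r_1 = 1, r_2 = -1


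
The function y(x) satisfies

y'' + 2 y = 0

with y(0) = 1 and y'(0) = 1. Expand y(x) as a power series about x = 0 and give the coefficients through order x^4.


Ansatz: y(x) = sum_{n>=0} a_n x^n, so y'(x) = sum_{n>=1} n a_n x^(n-1) and y''(x) = sum_{n>=2} n(n-1) a_n x^(n-2).
Substitute into P(x) y'' + Q(x) y' + R(x) y = 0 with P(x) = 1, Q(x) = 0, R(x) = 2, and match powers of x.
Initial conditions: a_0 = 1, a_1 = 1.
Setting the coefficient of each power of x to zero and solving order by order (substituting the coefficients already found):
  x^0: 2 a_2 + 2 a_0 = 0  ->  2 a_2 = -2 a_0 = -2  ->  a_2 = -1
  x^1: 6 a_3 + 2 a_1 = 0  ->  6 a_3 = -2 a_1 = -2  ->  a_3 = -1/3
  x^2: 12 a_4 + 2 a_2 = 0  ->  12 a_4 = -2 a_2 = 2  ->  a_4 = 1/6
Truncated series: y(x) = 1 + x - x^2 - (1/3) x^3 + (1/6) x^4 + O(x^5).

a_0 = 1; a_1 = 1; a_2 = -1; a_3 = -1/3; a_4 = 1/6


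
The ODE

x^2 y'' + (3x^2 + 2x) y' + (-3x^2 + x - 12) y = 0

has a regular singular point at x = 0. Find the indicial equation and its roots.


Divide by x^2 to reach normal form y'' + P_1(x) y' + P_2(x) y = 0 with P_1(x) = 3 + 2/x and P_2(x) = -3 + 1/x - 12/x^2.
x = 0 is a singular point because the y'-coefficient 3 + 2/x has a pole at x = 0 and the y-coefficient -3 + 1/x - 12/x^2 has a pole at x = 0.
It is a regular singular point because x P_1(x) = p(x) = 3x + 2 and x^2 P_2(x) = q(x) = -3x^2 + x - 12 are polynomials, hence analytic at x = 0.
p(0) = 2,  q(0) = -12.
Indicial equation: r(r-1) + p(0) r + q(0) = 0, i.e. r^2 + (p(0) - 1) r + q(0) = 0, i.e. r^2 + 1 r - 12 = 0.
Discriminant: (1)^2 - 4(-12) = 49, so r = (-1 ± 7)/2.
Solving: r_1 = 3, r_2 = -4.

indicial: r^2 + 1 r - 12 = 0; roots r_1 = 3, r_2 = -4


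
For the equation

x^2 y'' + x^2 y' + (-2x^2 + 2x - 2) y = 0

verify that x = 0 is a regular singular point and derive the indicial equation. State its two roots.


Divide by x^2 to reach normal form y'' + P_1(x) y' + P_2(x) y = 0 with P_1(x) = 1 and P_2(x) = -2 + 2/x - 2/x^2.
x = 0 is a singular point because the y-coefficient -2 + 2/x - 2/x^2 has a pole at x = 0.
It is a regular singular point because x P_1(x) = p(x) = x and x^2 P_2(x) = q(x) = -2x^2 + 2x - 2 are polynomials, hence analytic at x = 0.
p(0) = 0,  q(0) = -2.
Indicial equation: r(r-1) + p(0) r + q(0) = 0, i.e. r^2 + (p(0) - 1) r + q(0) = 0, i.e. r^2 - 1 r - 2 = 0.
Discriminant: (-1)^2 - 4(-2) = 9, so r = (1 ± 3)/2.
Solving: r_1 = 2, r_2 = -1.

indicial: r^2 - 1 r - 2 = 0; roots r_1 = 2, r_2 = -1


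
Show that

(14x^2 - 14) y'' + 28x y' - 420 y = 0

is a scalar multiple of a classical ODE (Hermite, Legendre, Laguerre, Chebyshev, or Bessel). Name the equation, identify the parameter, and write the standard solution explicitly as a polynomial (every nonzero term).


All three coefficients share the factor -14; dividing through by -14 gives  (1 - x^2) y'' - 2x y' + 30 y = 0.
This matches the Legendre equation (1 - x^2) y'' - 2x y' + n(n+1) y = 0 (note the -2x y' term) with n(n+1) = 30, so n = 5; the polynomial solution is P_5(x).
With y = sum_k a_k x^k, matching x^k gives (k+2)(k+1) a_{k+2} = [k(k+1) - n(n+1)] a_k = (k - 5)(k + 6) a_k. The right side vanishes at k = 5, so the series with the parity of 5 terminates at degree 5.
Standard normalization (P_n(1) = 1): leading coefficient (2n)!/(2^n (n!)^2) = 3628800/(32*14400) = 63/8, so a_5 = 63/8. Work downward with a_k = (k+1)(k+2) a_{k+2} / ((k - 5)(k + 6)):
  a_3 = (4)(5)(63/8) / ((3 - 5)(3 + 6)) = (315/2)/(-18) = -35/4
  a_1 = (2)(3)(-35/4) / ((1 - 5)(1 + 6)) = (-105/2)/(-28) = 15/8
Hence P_5(x) = 63 x^5/8 - 35 x^3/4 + 15 x/8.

P_5(x); series = 63 x^5/8 - 35 x^3/4 + 15 x/8


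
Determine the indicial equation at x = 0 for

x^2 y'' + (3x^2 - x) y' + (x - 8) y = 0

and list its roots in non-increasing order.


Divide by x^2 to reach normal form y'' + P_1(x) y' + P_2(x) y = 0 with P_1(x) = 3 - 1/x and P_2(x) = 1/x - 8/x^2.
x = 0 is a singular point because the y'-coefficient 3 - 1/x has a pole at x = 0 and the y-coefficient 1/x - 8/x^2 has a pole at x = 0.
It is a regular singular point because x P_1(x) = p(x) = 3x - 1 and x^2 P_2(x) = q(x) = x - 8 are polynomials, hence analytic at x = 0.
p(0) = -1,  q(0) = -8.
Indicial equation: r(r-1) + p(0) r + q(0) = 0, i.e. r^2 + (p(0) - 1) r + q(0) = 0, i.e. r^2 - 2 r - 8 = 0.
Discriminant: (-2)^2 - 4(-8) = 36, so r = (2 ± 6)/2.
Solving: r_1 = 4, r_2 = -2.

indicial: r^2 - 2 r - 8 = 0; roots r_1 = 4, r_2 = -2


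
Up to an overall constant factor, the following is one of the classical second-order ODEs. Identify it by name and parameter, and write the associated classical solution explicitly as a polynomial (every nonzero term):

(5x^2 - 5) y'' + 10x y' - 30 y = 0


All three coefficients share the factor -5; dividing through by -5 gives  (1 - x^2) y'' - 2x y' + 6 y = 0.
This matches the Legendre equation (1 - x^2) y'' - 2x y' + n(n+1) y = 0 (note the -2x y' term) with n(n+1) = 6, so n = 2; the polynomial solution is P_2(x).
With y = sum_k a_k x^k, matching x^k gives (k+2)(k+1) a_{k+2} = [k(k+1) - n(n+1)] a_k = (k - 2)(k + 3) a_k. The right side vanishes at k = 2, so the series with the parity of 2 terminates at degree 2.
Standard normalization (P_n(1) = 1): leading coefficient (2n)!/(2^n (n!)^2) = 24/(4*4) = 3/2, so a_2 = 3/2. Work downward with a_k = (k+1)(k+2) a_{k+2} / ((k - 2)(k + 3)):
  a_0 = (1)(2)(3/2) / ((0 - 2)(0 + 3)) = 3/(-6) = -1/2
Hence P_2(x) = 3 x^2/2 - 1/2.

P_2(x); series = 3 x^2/2 - 1/2


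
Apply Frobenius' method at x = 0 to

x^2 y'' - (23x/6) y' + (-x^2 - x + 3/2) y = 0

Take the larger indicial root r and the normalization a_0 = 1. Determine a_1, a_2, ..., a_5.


Write in Frobenius form y'' + (p(x)/x) y' + (q(x)/x^2) y = 0:
  p(x) = -23/6,  q(x) = -x^2 - x + 3/2.
Indicial equation: r(r-1) + (-23/6) r + (3/2) = 0 -> roots r_1 = 9/2, r_2 = 1/3.
Take r = r_1 = 9/2. Let y(x) = x^r sum_{n>=0} a_n x^n with a_0 = 1.
Substitute y = x^r sum a_n x^n and match x^{r+n}. The recurrence is
  D(n) a_n - 1 a_{n-1} - 1 a_{n-2} = 0,  where D(n) = (r+n)(r+n-1) + (-23/6)(r+n) + (3/2).
  a_n = [1 a_{n-1} + 1 a_{n-2}] / D(n).
Since the indicial polynomial factors as (r - r_1)(r - r_2), D(n) = (r_1 + n - r_1)(r_1 + n - r_2) = n(n + 25/6).
Evaluating step by step (a_0 = 1):
  n = 1: D(1) = 1(1 + 25/6) = 31/6; numerator = 1(1) = 1; a_1 = (1)/(31/6) = 6/31
  n = 2: D(2) = 2(2 + 25/6) = 37/3; numerator = 1(6/31) + 1(1) = 37/31; a_2 = (37/31)/(37/3) = 3/31
  n = 3: D(3) = 3(3 + 25/6) = 43/2; numerator = 1(3/31) + 1(6/31) = 9/31; a_3 = (9/31)/(43/2) = 18/1333
  n = 4: D(4) = 4(4 + 25/6) = 98/3; numerator = 1(18/1333) + 1(3/31) = 147/1333; a_4 = (147/1333)/(98/3) = 9/2666
  n = 5: D(5) = 5(5 + 25/6) = 275/6; numerator = 1(9/2666) + 1(18/1333) = 45/2666; a_5 = (45/2666)/(275/6) = 27/73315

r = 9/2; a_0 = 1; a_1 = 6/31; a_2 = 3/31; a_3 = 18/1333; a_4 = 9/2666; a_5 = 27/73315


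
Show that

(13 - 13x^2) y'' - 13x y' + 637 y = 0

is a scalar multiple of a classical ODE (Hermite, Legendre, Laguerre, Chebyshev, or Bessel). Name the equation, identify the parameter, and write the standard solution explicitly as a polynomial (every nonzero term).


All three coefficients share the factor 13; dividing through by 13 gives  (1 - x^2) y'' - x y' + 49 y = 0.
This matches the Chebyshev equation (1 - x^2) y'' - x y' + n^2 y = 0 (note the -x y' term, not -2x y') with n^2 = 49, so n = 7; the polynomial solution is T_7(x).
With y = sum_k a_k x^k, matching x^k gives (k+2)(k+1) a_{k+2} = (k^2 - n^2) a_k = (k - 7)(k + 7) a_k. The right side vanishes at k = 7, so the series with the parity of 7 terminates at degree 7.
Standard normalization: leading coefficient of T_n is 2^(n-1), so a_7 = 2^6 = 64. Work downward with a_k = (k+1)(k+2) a_{k+2} / ((k - 7)(k + 7)):
  a_5 = (6)(7)(64) / ((5 - 7)(5 + 7)) = 2688/(-24) = -112
  a_3 = (4)(5)(-112) / ((3 - 7)(3 + 7)) = -2240/(-40) = 56
  a_1 = (2)(3)(56) / ((1 - 7)(1 + 7)) = 336/(-48) = -7
Hence T_7(x) = 64 x^7 - 112 x^5 + 56 x^3 - 7 x.

T_7(x); series = 64 x^7 - 112 x^5 + 56 x^3 - 7 x


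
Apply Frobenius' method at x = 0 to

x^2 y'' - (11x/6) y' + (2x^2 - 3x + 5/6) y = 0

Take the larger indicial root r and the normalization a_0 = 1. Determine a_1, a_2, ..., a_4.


Write in Frobenius form y'' + (p(x)/x) y' + (q(x)/x^2) y = 0:
  p(x) = -11/6,  q(x) = 2x^2 - 3x + 5/6.
Indicial equation: r(r-1) + (-11/6) r + (5/6) = 0 -> roots r_1 = 5/2, r_2 = 1/3.
Take r = r_1 = 5/2. Let y(x) = x^r sum_{n>=0} a_n x^n with a_0 = 1.
Substitute y = x^r sum a_n x^n and match x^{r+n}. The recurrence is
  D(n) a_n - 3 a_{n-1} + 2 a_{n-2} = 0,  where D(n) = (r+n)(r+n-1) + (-11/6)(r+n) + (5/6).
  a_n = [3 a_{n-1} - 2 a_{n-2}] / D(n).
Since the indicial polynomial factors as (r - r_1)(r - r_2), D(n) = (r_1 + n - r_1)(r_1 + n - r_2) = n(n + 13/6).
Evaluating step by step (a_0 = 1):
  n = 1: D(1) = 1(1 + 13/6) = 19/6; numerator = 3(1) = 3; a_1 = (3)/(19/6) = 18/19
  n = 2: D(2) = 2(2 + 13/6) = 25/3; numerator = 3(18/19) - 2(1) = 16/19; a_2 = (16/19)/(25/3) = 48/475
  n = 3: D(3) = 3(3 + 13/6) = 31/2; numerator = 3(48/475) - 2(18/19) = -756/475; a_3 = (-756/475)/(31/2) = -1512/14725
  n = 4: D(4) = 4(4 + 13/6) = 74/3; numerator = 3(-1512/14725) - 2(48/475) = -7512/14725; a_4 = (-7512/14725)/(74/3) = -11268/544825

r = 5/2; a_0 = 1; a_1 = 18/19; a_2 = 48/475; a_3 = -1512/14725; a_4 = -11268/544825


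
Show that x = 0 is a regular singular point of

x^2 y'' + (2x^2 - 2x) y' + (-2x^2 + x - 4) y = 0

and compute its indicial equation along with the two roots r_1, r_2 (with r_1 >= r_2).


Divide by x^2 to reach normal form y'' + P_1(x) y' + P_2(x) y = 0 with P_1(x) = 2 - 2/x and P_2(x) = -2 + 1/x - 4/x^2.
x = 0 is a singular point because the y'-coefficient 2 - 2/x has a pole at x = 0 and the y-coefficient -2 + 1/x - 4/x^2 has a pole at x = 0.
It is a regular singular point because x P_1(x) = p(x) = 2x - 2 and x^2 P_2(x) = q(x) = -2x^2 + x - 4 are polynomials, hence analytic at x = 0.
p(0) = -2,  q(0) = -4.
Indicial equation: r(r-1) + p(0) r + q(0) = 0, i.e. r^2 + (p(0) - 1) r + q(0) = 0, i.e. r^2 - 3 r - 4 = 0.
Discriminant: (-3)^2 - 4(-4) = 25, so r = (3 ± 5)/2.
Solving: r_1 = 4, r_2 = -1.

indicial: r^2 - 3 r - 4 = 0; roots r_1 = 4, r_2 = -1


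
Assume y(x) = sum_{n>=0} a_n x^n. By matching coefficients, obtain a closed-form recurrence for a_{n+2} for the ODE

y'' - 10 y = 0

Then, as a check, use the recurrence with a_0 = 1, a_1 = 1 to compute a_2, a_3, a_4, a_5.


Substitute y = sum_n a_n x^n into y'' + (const) y = 0.
y''(x) = sum_{n>=0} (n+2)(n+1) a_{n+2} x^n.
The ODE becomes sum_n [(n+2)(n+1) a_{n+2} - 10 a_n] x^n = 0.
Setting each coefficient to zero gives the recurrence:
  (n+2)(n+1) a_{n+2} - 10 a_n = 0,
  a_{n+2} = 10 / ((n+1)(n+2)) a_n.

Check with a_0 = 1, a_1 = 1 (apply the recurrence for n = 0, 1, 2, 3): a_0 = 1, a_1 = 1, a_2 = 5, a_3 = 5/3, a_4 = 25/6, a_5 = 5/6.

a_{n+2} = 10/((n+1)(n+2)) * a_n; check: a_0 = 1, a_1 = 1, a_2 = 5, a_3 = 5/3, a_4 = 25/6, a_5 = 5/6


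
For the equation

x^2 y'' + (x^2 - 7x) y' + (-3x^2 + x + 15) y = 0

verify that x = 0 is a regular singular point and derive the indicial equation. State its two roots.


Divide by x^2 to reach normal form y'' + P_1(x) y' + P_2(x) y = 0 with P_1(x) = 1 - 7/x and P_2(x) = -3 + 1/x + 15/x^2.
x = 0 is a singular point because the y'-coefficient 1 - 7/x has a pole at x = 0 and the y-coefficient -3 + 1/x + 15/x^2 has a pole at x = 0.
It is a regular singular point because x P_1(x) = p(x) = x - 7 and x^2 P_2(x) = q(x) = -3x^2 + x + 15 are polynomials, hence analytic at x = 0.
p(0) = -7,  q(0) = 15.
Indicial equation: r(r-1) + p(0) r + q(0) = 0, i.e. r^2 + (p(0) - 1) r + q(0) = 0, i.e. r^2 - 8 r + 15 = 0.
Discriminant: (-8)^2 - 4(15) = 4, so r = (8 ± 2)/2.
Solving: r_1 = 5, r_2 = 3.

indicial: r^2 - 8 r + 15 = 0; roots r_1 = 5, r_2 = 3


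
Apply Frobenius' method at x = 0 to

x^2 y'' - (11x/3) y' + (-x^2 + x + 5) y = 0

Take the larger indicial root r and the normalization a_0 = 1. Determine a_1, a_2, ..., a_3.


Write in Frobenius form y'' + (p(x)/x) y' + (q(x)/x^2) y = 0:
  p(x) = -11/3,  q(x) = -x^2 + x + 5.
Indicial equation: r(r-1) + (-11/3) r + (5) = 0 -> roots r_1 = 3, r_2 = 5/3.
Take r = r_1 = 3. Let y(x) = x^r sum_{n>=0} a_n x^n with a_0 = 1.
Substitute y = x^r sum a_n x^n and match x^{r+n}. The recurrence is
  D(n) a_n + 1 a_{n-1} - 1 a_{n-2} = 0,  where D(n) = (r+n)(r+n-1) + (-11/3)(r+n) + (5).
  a_n = [-1 a_{n-1} + 1 a_{n-2}] / D(n).
Since the indicial polynomial factors as (r - r_1)(r - r_2), D(n) = (r_1 + n - r_1)(r_1 + n - r_2) = n(n + 4/3).
Evaluating step by step (a_0 = 1):
  n = 1: D(1) = 1(1 + 4/3) = 7/3; numerator = -1(1) = -1; a_1 = (-1)/(7/3) = -3/7
  n = 2: D(2) = 2(2 + 4/3) = 20/3; numerator = -1(-3/7) + 1(1) = 10/7; a_2 = (10/7)/(20/3) = 3/14
  n = 3: D(3) = 3(3 + 4/3) = 13; numerator = -1(3/14) + 1(-3/7) = -9/14; a_3 = (-9/14)/(13) = -9/182

r = 3; a_0 = 1; a_1 = -3/7; a_2 = 3/14; a_3 = -9/182


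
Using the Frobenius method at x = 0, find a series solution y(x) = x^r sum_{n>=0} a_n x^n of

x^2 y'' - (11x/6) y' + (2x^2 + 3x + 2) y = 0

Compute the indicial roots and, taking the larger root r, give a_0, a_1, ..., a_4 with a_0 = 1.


Write in Frobenius form y'' + (p(x)/x) y' + (q(x)/x^2) y = 0:
  p(x) = -11/6,  q(x) = 2x^2 + 3x + 2.
Indicial equation: r(r-1) + (-11/6) r + (2) = 0 -> roots r_1 = 3/2, r_2 = 4/3.
Take r = r_1 = 3/2. Let y(x) = x^r sum_{n>=0} a_n x^n with a_0 = 1.
Substitute y = x^r sum a_n x^n and match x^{r+n}. The recurrence is
  D(n) a_n + 3 a_{n-1} + 2 a_{n-2} = 0,  where D(n) = (r+n)(r+n-1) + (-11/6)(r+n) + (2).
  a_n = [-3 a_{n-1} - 2 a_{n-2}] / D(n).
Since the indicial polynomial factors as (r - r_1)(r - r_2), D(n) = (r_1 + n - r_1)(r_1 + n - r_2) = n(n + 1/6).
Evaluating step by step (a_0 = 1):
  n = 1: D(1) = 1(1 + 1/6) = 7/6; numerator = -3(1) = -3; a_1 = (-3)/(7/6) = -18/7
  n = 2: D(2) = 2(2 + 1/6) = 13/3; numerator = -3(-18/7) - 2(1) = 40/7; a_2 = (40/7)/(13/3) = 120/91
  n = 3: D(3) = 3(3 + 1/6) = 19/2; numerator = -3(120/91) - 2(-18/7) = 108/91; a_3 = (108/91)/(19/2) = 216/1729
  n = 4: D(4) = 4(4 + 1/6) = 50/3; numerator = -3(216/1729) - 2(120/91) = -744/247; a_4 = (-744/247)/(50/3) = -1116/6175

r = 3/2; a_0 = 1; a_1 = -18/7; a_2 = 120/91; a_3 = 216/1729; a_4 = -1116/6175


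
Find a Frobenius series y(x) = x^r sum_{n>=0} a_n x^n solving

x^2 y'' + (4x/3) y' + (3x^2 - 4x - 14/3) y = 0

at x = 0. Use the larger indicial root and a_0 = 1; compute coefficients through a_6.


Write in Frobenius form y'' + (p(x)/x) y' + (q(x)/x^2) y = 0:
  p(x) = 4/3,  q(x) = 3x^2 - 4x - 14/3.
Indicial equation: r(r-1) + (4/3) r + (-14/3) = 0 -> roots r_1 = 2, r_2 = -7/3.
Take r = r_1 = 2. Let y(x) = x^r sum_{n>=0} a_n x^n with a_0 = 1.
Substitute y = x^r sum a_n x^n and match x^{r+n}. The recurrence is
  D(n) a_n - 4 a_{n-1} + 3 a_{n-2} = 0,  where D(n) = (r+n)(r+n-1) + (4/3)(r+n) + (-14/3).
  a_n = [4 a_{n-1} - 3 a_{n-2}] / D(n).
Since the indicial polynomial factors as (r - r_1)(r - r_2), D(n) = (r_1 + n - r_1)(r_1 + n - r_2) = n(n + 13/3).
Evaluating step by step (a_0 = 1):
  n = 1: D(1) = 1(1 + 13/3) = 16/3; numerator = 4(1) = 4; a_1 = (4)/(16/3) = 3/4
  n = 2: D(2) = 2(2 + 13/3) = 38/3; numerator = 4(3/4) - 3(1) = 0; a_2 = (0)/(38/3) = 0
  n = 3: D(3) = 3(3 + 13/3) = 22; numerator = 4(0) - 3(3/4) = -9/4; a_3 = (-9/4)/(22) = -9/88
  n = 4: D(4) = 4(4 + 13/3) = 100/3; numerator = 4(-9/88) - 3(0) = -9/22; a_4 = (-9/22)/(100/3) = -27/2200
  n = 5: D(5) = 5(5 + 13/3) = 140/3; numerator = 4(-27/2200) - 3(-9/88) = 567/2200; a_5 = (567/2200)/(140/3) = 243/44000
  n = 6: D(6) = 6(6 + 13/3) = 62; numerator = 4(243/44000) - 3(-27/2200) = 81/1375; a_6 = (81/1375)/(62) = 81/85250

r = 2; a_0 = 1; a_1 = 3/4; a_2 = 0; a_3 = -9/88; a_4 = -27/2200; a_5 = 243/44000; a_6 = 81/85250


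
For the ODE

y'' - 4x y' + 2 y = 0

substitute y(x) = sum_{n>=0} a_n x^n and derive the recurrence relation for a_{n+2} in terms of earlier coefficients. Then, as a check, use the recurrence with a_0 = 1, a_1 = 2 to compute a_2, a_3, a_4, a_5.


Substitute y = sum_n a_n x^n.
y''(x) has coefficient (n+2)(n+1) a_{n+2} at x^n;
-4 x y'(x) has coefficient -4 n a_n at x^n (shift);
2 y(x) has coefficient 2 a_n at x^n.
Matching x^n: (n+2)(n+1) a_{n+2} + (-4n + 2) a_n = 0.
Thus a_{n+2} = (4n - 2) / ((n+1)(n+2)) * a_n.

Check with a_0 = 1, a_1 = 2 (apply the recurrence for n = 0, 1, 2, 3): a_0 = 1, a_1 = 2, a_2 = -1, a_3 = 2/3, a_4 = -1/2, a_5 = 1/3.

a_(n+2) = (4n - 2) / ((n+1)(n+2)) * a_n; check: a_0 = 1, a_1 = 2, a_2 = -1, a_3 = 2/3, a_4 = -1/2, a_5 = 1/3


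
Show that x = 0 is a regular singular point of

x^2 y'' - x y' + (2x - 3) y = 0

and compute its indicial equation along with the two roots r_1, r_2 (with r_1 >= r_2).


Divide by x^2 to reach normal form y'' + P_1(x) y' + P_2(x) y = 0 with P_1(x) = -1/x and P_2(x) = 2/x - 3/x^2.
x = 0 is a singular point because the y'-coefficient -1/x has a pole at x = 0 and the y-coefficient 2/x - 3/x^2 has a pole at x = 0.
It is a regular singular point because x P_1(x) = p(x) = -1 and x^2 P_2(x) = q(x) = 2x - 3 are polynomials, hence analytic at x = 0.
p(0) = -1,  q(0) = -3.
Indicial equation: r(r-1) + p(0) r + q(0) = 0, i.e. r^2 + (p(0) - 1) r + q(0) = 0, i.e. r^2 - 2 r - 3 = 0.
Discriminant: (-2)^2 - 4(-3) = 16, so r = (2 ± 4)/2.
Solving: r_1 = 3, r_2 = -1.

indicial: r^2 - 2 r - 3 = 0; roots r_1 = 3, r_2 = -1


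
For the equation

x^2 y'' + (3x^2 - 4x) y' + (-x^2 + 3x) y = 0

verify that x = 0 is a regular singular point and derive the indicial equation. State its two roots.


Divide by x^2 to reach normal form y'' + P_1(x) y' + P_2(x) y = 0 with P_1(x) = 3 - 4/x and P_2(x) = -1 + 3/x.
x = 0 is a singular point because the y'-coefficient 3 - 4/x has a pole at x = 0 and the y-coefficient -1 + 3/x has a pole at x = 0.
It is a regular singular point because x P_1(x) = p(x) = 3x - 4 and x^2 P_2(x) = q(x) = -x^2 + 3x are polynomials, hence analytic at x = 0.
p(0) = -4,  q(0) = 0.
Indicial equation: r(r-1) + p(0) r + q(0) = 0, i.e. r^2 + (p(0) - 1) r + q(0) = 0, i.e. r^2 - 5 r = 0.
Discriminant: (-5)^2 - 4(0) = 25, so r = (5 ± 5)/2.
Solving: r_1 = 5, r_2 = 0.

indicial: r^2 - 5 r = 0; roots r_1 = 5, r_2 = 0


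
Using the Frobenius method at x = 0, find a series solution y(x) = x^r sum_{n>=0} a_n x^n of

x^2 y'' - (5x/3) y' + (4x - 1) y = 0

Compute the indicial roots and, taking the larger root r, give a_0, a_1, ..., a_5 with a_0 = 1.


Write in Frobenius form y'' + (p(x)/x) y' + (q(x)/x^2) y = 0:
  p(x) = -5/3,  q(x) = 4x - 1.
Indicial equation: r(r-1) + (-5/3) r + (-1) = 0 -> roots r_1 = 3, r_2 = -1/3.
Take r = r_1 = 3. Let y(x) = x^r sum_{n>=0} a_n x^n with a_0 = 1.
Substitute y = x^r sum a_n x^n and match x^{r+n}. The recurrence is
  D(n) a_n + 4 a_{n-1} = 0,  where D(n) = (r+n)(r+n-1) + (-5/3)(r+n) + (-1).
  a_n = -4 / D(n) * a_{n-1}.
Since the indicial polynomial factors as (r - r_1)(r - r_2), D(n) = (r_1 + n - r_1)(r_1 + n - r_2) = n(n + 10/3).
Evaluating step by step (a_0 = 1):
  n = 1: D(1) = 1(1 + 10/3) = 13/3; numerator = -4(1) = -4; a_1 = (-4)/(13/3) = -12/13
  n = 2: D(2) = 2(2 + 10/3) = 32/3; numerator = -4(-12/13) = 48/13; a_2 = (48/13)/(32/3) = 9/26
  n = 3: D(3) = 3(3 + 10/3) = 19; numerator = -4(9/26) = -18/13; a_3 = (-18/13)/(19) = -18/247
  n = 4: D(4) = 4(4 + 10/3) = 88/3; numerator = -4(-18/247) = 72/247; a_4 = (72/247)/(88/3) = 27/2717
  n = 5: D(5) = 5(5 + 10/3) = 125/3; numerator = -4(27/2717) = -108/2717; a_5 = (-108/2717)/(125/3) = -324/339625

r = 3; a_0 = 1; a_1 = -12/13; a_2 = 9/26; a_3 = -18/247; a_4 = 27/2717; a_5 = -324/339625


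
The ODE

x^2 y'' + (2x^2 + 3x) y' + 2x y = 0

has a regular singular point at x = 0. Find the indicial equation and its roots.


Divide by x^2 to reach normal form y'' + P_1(x) y' + P_2(x) y = 0 with P_1(x) = 2 + 3/x and P_2(x) = 2/x.
x = 0 is a singular point because the y'-coefficient 2 + 3/x has a pole at x = 0 and the y-coefficient 2/x has a pole at x = 0.
It is a regular singular point because x P_1(x) = p(x) = 2x + 3 and x^2 P_2(x) = q(x) = 2x are polynomials, hence analytic at x = 0.
p(0) = 3,  q(0) = 0.
Indicial equation: r(r-1) + p(0) r + q(0) = 0, i.e. r^2 + (p(0) - 1) r + q(0) = 0, i.e. r^2 + 2 r = 0.
Discriminant: (2)^2 - 4(0) = 4, so r = (-2 ± 2)/2.
Solving: r_1 = 0, r_2 = -2.

indicial: r^2 + 2 r = 0; roots r_1 = 0, r_2 = -2


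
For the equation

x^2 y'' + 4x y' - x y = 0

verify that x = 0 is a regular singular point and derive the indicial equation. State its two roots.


Divide by x^2 to reach normal form y'' + P_1(x) y' + P_2(x) y = 0 with P_1(x) = 4/x and P_2(x) = -1/x.
x = 0 is a singular point because the y'-coefficient 4/x has a pole at x = 0 and the y-coefficient -1/x has a pole at x = 0.
It is a regular singular point because x P_1(x) = p(x) = 4 and x^2 P_2(x) = q(x) = -x are polynomials, hence analytic at x = 0.
p(0) = 4,  q(0) = 0.
Indicial equation: r(r-1) + p(0) r + q(0) = 0, i.e. r^2 + (p(0) - 1) r + q(0) = 0, i.e. r^2 + 3 r = 0.
Discriminant: (3)^2 - 4(0) = 9, so r = (-3 ± 3)/2.
Solving: r_1 = 0, r_2 = -3.

indicial: r^2 + 3 r = 0; roots r_1 = 0, r_2 = -3


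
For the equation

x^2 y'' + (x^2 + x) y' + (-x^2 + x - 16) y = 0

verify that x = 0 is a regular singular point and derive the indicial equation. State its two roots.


Divide by x^2 to reach normal form y'' + P_1(x) y' + P_2(x) y = 0 with P_1(x) = 1 + 1/x and P_2(x) = -1 + 1/x - 16/x^2.
x = 0 is a singular point because the y'-coefficient 1 + 1/x has a pole at x = 0 and the y-coefficient -1 + 1/x - 16/x^2 has a pole at x = 0.
It is a regular singular point because x P_1(x) = p(x) = x + 1 and x^2 P_2(x) = q(x) = -x^2 + x - 16 are polynomials, hence analytic at x = 0.
p(0) = 1,  q(0) = -16.
Indicial equation: r(r-1) + p(0) r + q(0) = 0, i.e. r^2 + (p(0) - 1) r + q(0) = 0, i.e. r^2 - 16 = 0.
Discriminant: (0)^2 - 4(-16) = 64, so r = (0 ± 8)/2.
Solving: r_1 = 4, r_2 = -4.

indicial: r^2 - 16 = 0; roots r_1 = 4, r_2 = -4


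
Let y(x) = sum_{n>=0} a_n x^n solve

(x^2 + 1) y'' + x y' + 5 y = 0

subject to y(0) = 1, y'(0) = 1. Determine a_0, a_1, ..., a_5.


Ansatz: y(x) = sum_{n>=0} a_n x^n, so y'(x) = sum_{n>=1} n a_n x^(n-1) and y''(x) = sum_{n>=2} n(n-1) a_n x^(n-2).
Substitute into P(x) y'' + Q(x) y' + R(x) y = 0 with P(x) = x^2 + 1, Q(x) = x, R(x) = 5, and match powers of x.
Initial conditions: a_0 = 1, a_1 = 1.
Setting the coefficient of each power of x to zero and solving order by order (substituting the coefficients already found):
  x^0: 2 a_2 + 5 a_0 = 0  ->  2 a_2 = -5 a_0 = -5  ->  a_2 = -5/2
  x^1: 6 a_3 + 6 a_1 = 0  ->  6 a_3 = -6 a_1 = -6  ->  a_3 = -1
  x^2: 12 a_4 + 9 a_2 = 0  ->  12 a_4 = -9 a_2 = 45/2  ->  a_4 = 15/8
  x^3: 20 a_5 + 14 a_3 = 0  ->  20 a_5 = -14 a_3 = 14  ->  a_5 = 7/10
Truncated series: y(x) = 1 + x - (5/2) x^2 - x^3 + (15/8) x^4 + (7/10) x^5 + O(x^6).

a_0 = 1; a_1 = 1; a_2 = -5/2; a_3 = -1; a_4 = 15/8; a_5 = 7/10


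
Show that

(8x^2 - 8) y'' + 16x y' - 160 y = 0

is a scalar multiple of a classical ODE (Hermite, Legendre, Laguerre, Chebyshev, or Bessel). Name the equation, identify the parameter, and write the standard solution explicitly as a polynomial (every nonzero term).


All three coefficients share the factor -8; dividing through by -8 gives  (1 - x^2) y'' - 2x y' + 20 y = 0.
This matches the Legendre equation (1 - x^2) y'' - 2x y' + n(n+1) y = 0 (note the -2x y' term) with n(n+1) = 20, so n = 4; the polynomial solution is P_4(x).
With y = sum_k a_k x^k, matching x^k gives (k+2)(k+1) a_{k+2} = [k(k+1) - n(n+1)] a_k = (k - 4)(k + 5) a_k. The right side vanishes at k = 4, so the series with the parity of 4 terminates at degree 4.
Standard normalization (P_n(1) = 1): leading coefficient (2n)!/(2^n (n!)^2) = 40320/(16*576) = 35/8, so a_4 = 35/8. Work downward with a_k = (k+1)(k+2) a_{k+2} / ((k - 4)(k + 5)):
  a_2 = (3)(4)(35/8) / ((2 - 4)(2 + 5)) = (105/2)/(-14) = -15/4
  a_0 = (1)(2)(-15/4) / ((0 - 4)(0 + 5)) = (-15/2)/(-20) = 3/8
Hence P_4(x) = 35 x^4/8 - 15 x^2/4 + 3/8.

P_4(x); series = 35 x^4/8 - 15 x^2/4 + 3/8


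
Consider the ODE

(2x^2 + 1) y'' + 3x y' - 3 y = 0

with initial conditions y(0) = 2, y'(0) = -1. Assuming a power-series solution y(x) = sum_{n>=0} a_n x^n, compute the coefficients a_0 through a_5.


Ansatz: y(x) = sum_{n>=0} a_n x^n, so y'(x) = sum_{n>=1} n a_n x^(n-1) and y''(x) = sum_{n>=2} n(n-1) a_n x^(n-2).
Substitute into P(x) y'' + Q(x) y' + R(x) y = 0 with P(x) = 2x^2 + 1, Q(x) = 3x, R(x) = -3, and match powers of x.
Initial conditions: a_0 = 2, a_1 = -1.
Setting the coefficient of each power of x to zero and solving order by order (substituting the coefficients already found):
  x^0: 2 a_2 - 3 a_0 = 0  ->  2 a_2 = 3 a_0 = 6  ->  a_2 = 3
  x^1: 6 a_3 = 0  ->  a_3 = 0
  x^2: 12 a_4 + 7 a_2 = 0  ->  12 a_4 = -7 a_2 = -21  ->  a_4 = -7/4
  x^3: 20 a_5 + 18 a_3 = 0  ->  20 a_5 = -18 a_3 = 0  ->  a_5 = 0
Truncated series: y(x) = 2 - x + 3 x^2 - (7/4) x^4 + O(x^6).

a_0 = 2; a_1 = -1; a_2 = 3; a_3 = 0; a_4 = -7/4; a_5 = 0
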